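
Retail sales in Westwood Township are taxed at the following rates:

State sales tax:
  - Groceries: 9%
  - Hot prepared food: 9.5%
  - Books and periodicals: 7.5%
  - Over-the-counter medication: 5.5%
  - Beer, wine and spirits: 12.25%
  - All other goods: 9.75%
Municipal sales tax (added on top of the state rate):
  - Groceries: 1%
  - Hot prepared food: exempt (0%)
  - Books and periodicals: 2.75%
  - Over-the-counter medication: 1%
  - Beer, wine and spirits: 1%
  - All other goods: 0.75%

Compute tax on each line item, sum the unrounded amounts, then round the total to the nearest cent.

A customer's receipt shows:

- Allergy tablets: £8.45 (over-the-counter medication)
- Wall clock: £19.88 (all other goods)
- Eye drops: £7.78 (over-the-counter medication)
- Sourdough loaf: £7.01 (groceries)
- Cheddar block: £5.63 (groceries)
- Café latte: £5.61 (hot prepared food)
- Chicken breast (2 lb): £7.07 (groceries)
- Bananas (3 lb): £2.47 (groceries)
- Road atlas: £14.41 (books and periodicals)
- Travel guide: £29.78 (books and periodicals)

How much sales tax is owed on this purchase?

£10.42

Allergy tablets £8.45: over-the-counter medication → 5.5% + 1% municipal = 6.5% → £0.54925
Wall clock £19.88: all other goods → 9.75% + 0.75% municipal = 10.5% → £2.0874
Eye drops £7.78: over-the-counter medication → 5.5% + 1% municipal = 6.5% → £0.5057
Sourdough loaf £7.01: groceries → 9% + 1% municipal = 10% → £0.701
Cheddar block £5.63: groceries → 9% + 1% municipal = 10% → £0.563
Café latte £5.61: hot prepared food → 9.5% + 0% municipal = 9.5% → £0.53295
Chicken breast (2 lb) £7.07: groceries → 9% + 1% municipal = 10% → £0.707
Bananas (3 lb) £2.47: groceries → 9% + 1% municipal = 10% → £0.247
Road atlas £14.41: books and periodicals → 7.5% + 2.75% municipal = 10.25% → £1.477025
Travel guide £29.78: books and periodicals → 7.5% + 2.75% municipal = 10.25% → £3.05245
Unrounded tax sum = £10.422775 → £10.42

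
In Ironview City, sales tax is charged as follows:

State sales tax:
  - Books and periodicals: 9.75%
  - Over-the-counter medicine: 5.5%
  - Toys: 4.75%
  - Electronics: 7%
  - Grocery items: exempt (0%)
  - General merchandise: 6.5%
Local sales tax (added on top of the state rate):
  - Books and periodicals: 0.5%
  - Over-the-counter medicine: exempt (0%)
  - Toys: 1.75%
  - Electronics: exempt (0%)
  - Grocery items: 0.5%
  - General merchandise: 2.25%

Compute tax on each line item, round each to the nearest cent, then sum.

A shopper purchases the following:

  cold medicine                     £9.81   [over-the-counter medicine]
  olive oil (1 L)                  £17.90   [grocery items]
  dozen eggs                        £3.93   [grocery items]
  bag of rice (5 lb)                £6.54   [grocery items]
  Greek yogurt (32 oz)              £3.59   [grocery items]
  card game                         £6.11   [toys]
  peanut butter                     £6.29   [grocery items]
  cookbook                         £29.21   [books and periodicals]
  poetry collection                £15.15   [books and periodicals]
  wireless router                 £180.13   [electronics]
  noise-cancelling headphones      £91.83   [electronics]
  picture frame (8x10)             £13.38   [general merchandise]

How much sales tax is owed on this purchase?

£25.88

Cold medicine £9.81: over-the-counter medicine → 5.5% + 0% local = 5.5% → £0.54
Olive oil (1 L) £17.90: grocery items → 0% + 0.5% local = 0.5% → £0.09
Dozen eggs £3.93: grocery items → 0% + 0.5% local = 0.5% → £0.02
Bag of rice (5 lb) £6.54: grocery items → 0% + 0.5% local = 0.5% → £0.03
Greek yogurt (32 oz) £3.59: grocery items → 0% + 0.5% local = 0.5% → £0.02
Card game £6.11: toys → 4.75% + 1.75% local = 6.5% → £0.40
Peanut butter £6.29: grocery items → 0% + 0.5% local = 0.5% → £0.03
Cookbook £29.21: books and periodicals → 9.75% + 0.5% local = 10.25% → £2.99
Poetry collection £15.15: books and periodicals → 9.75% + 0.5% local = 10.25% → £1.55
Wireless router £180.13: electronics → 7% + 0% local = 7% → £12.61
Noise-cancelling headphones £91.83: electronics → 7% + 0% local = 7% → £6.43
Picture frame (8x10) £13.38: general merchandise → 6.5% + 2.25% local = 8.75% → £1.17
Total tax = £0.54 + £0.09 + £0.02 + £0.03 + £0.02 + £0.40 + £0.03 + £2.99 + £1.55 + £12.61 + £6.43 + £1.17 = £25.88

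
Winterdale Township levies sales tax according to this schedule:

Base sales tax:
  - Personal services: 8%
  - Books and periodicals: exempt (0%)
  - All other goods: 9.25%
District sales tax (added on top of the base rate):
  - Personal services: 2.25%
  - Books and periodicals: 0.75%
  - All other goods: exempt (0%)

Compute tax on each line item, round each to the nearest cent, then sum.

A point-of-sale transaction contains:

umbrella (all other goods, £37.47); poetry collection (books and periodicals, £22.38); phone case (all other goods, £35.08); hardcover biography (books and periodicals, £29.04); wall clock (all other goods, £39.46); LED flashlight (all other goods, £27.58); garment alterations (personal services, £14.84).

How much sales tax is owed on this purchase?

£14.82

Umbrella £37.47: all other goods → 9.25% + 0% district = 9.25% → £3.47
Poetry collection £22.38: books and periodicals → 0% + 0.75% district = 0.75% → £0.17
Phone case £35.08: all other goods → 9.25% + 0% district = 9.25% → £3.24
Hardcover biography £29.04: books and periodicals → 0% + 0.75% district = 0.75% → £0.22
Wall clock £39.46: all other goods → 9.25% + 0% district = 9.25% → £3.65
LED flashlight £27.58: all other goods → 9.25% + 0% district = 9.25% → £2.55
Garment alterations £14.84: personal services → 8% + 2.25% district = 10.25% → £1.52
Total tax = £3.47 + £0.17 + £3.24 + £0.22 + £3.65 + £2.55 + £1.52 = £14.82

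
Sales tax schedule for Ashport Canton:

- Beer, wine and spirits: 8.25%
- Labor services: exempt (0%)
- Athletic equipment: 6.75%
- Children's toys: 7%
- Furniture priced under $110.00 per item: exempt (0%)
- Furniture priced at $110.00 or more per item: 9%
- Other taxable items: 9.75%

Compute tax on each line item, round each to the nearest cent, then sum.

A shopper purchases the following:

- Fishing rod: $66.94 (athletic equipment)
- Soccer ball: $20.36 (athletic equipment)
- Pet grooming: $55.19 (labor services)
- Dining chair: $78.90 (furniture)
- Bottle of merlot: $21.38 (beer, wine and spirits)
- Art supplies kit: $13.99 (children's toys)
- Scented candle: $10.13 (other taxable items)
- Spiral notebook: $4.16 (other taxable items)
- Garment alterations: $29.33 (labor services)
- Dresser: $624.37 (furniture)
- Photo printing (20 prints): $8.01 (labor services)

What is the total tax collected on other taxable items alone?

$1.40

Scented candle $10.13: other taxable items → 9.75% → $0.99
Spiral notebook $4.16: other taxable items → 9.75% → $0.41
Tax on other taxable items = $0.99 + $0.41 = $1.40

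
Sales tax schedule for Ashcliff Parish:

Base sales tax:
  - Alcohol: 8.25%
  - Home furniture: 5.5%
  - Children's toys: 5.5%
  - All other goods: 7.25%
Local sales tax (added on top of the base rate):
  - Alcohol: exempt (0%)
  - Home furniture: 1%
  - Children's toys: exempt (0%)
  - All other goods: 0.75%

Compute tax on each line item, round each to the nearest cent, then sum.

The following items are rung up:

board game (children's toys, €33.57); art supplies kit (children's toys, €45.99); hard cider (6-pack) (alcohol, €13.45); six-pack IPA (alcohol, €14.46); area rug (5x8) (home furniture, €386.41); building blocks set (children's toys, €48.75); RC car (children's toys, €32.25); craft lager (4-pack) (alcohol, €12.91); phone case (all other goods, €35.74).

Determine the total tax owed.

Board game €33.57: children's toys → 5.5% + 0% local = 5.5% → €1.85
Art supplies kit €45.99: children's toys → 5.5% + 0% local = 5.5% → €2.53
Hard cider (6-pack) €13.45: alcohol → 8.25% + 0% local = 8.25% → €1.11
Six-pack IPA €14.46: alcohol → 8.25% + 0% local = 8.25% → €1.19
Area rug (5x8) €386.41: home furniture → 5.5% + 1% local = 6.5% → €25.12
Building blocks set €48.75: children's toys → 5.5% + 0% local = 5.5% → €2.68
RC car €32.25: children's toys → 5.5% + 0% local = 5.5% → €1.77
Craft lager (4-pack) €12.91: alcohol → 8.25% + 0% local = 8.25% → €1.07
Phone case €35.74: all other goods → 7.25% + 0.75% local = 8% → €2.86
Total tax = €1.85 + €2.53 + €1.11 + €1.19 + €25.12 + €2.68 + €1.77 + €1.07 + €2.86 = €40.18

€40.18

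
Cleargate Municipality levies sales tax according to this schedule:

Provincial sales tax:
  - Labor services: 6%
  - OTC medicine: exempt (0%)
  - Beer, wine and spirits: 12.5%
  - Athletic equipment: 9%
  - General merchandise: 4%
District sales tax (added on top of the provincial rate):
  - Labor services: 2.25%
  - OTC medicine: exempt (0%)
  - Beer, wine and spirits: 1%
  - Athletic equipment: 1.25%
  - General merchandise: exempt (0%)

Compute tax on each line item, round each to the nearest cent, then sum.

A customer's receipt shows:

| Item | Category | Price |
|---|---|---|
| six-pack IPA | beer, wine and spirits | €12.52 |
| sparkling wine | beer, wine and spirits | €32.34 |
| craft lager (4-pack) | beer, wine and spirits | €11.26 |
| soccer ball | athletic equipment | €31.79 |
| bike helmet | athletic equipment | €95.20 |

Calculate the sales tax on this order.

€20.60

Six-pack IPA €12.52: beer, wine and spirits → 12.5% + 1% district = 13.5% → €1.69
Sparkling wine €32.34: beer, wine and spirits → 12.5% + 1% district = 13.5% → €4.37
Craft lager (4-pack) €11.26: beer, wine and spirits → 12.5% + 1% district = 13.5% → €1.52
Soccer ball €31.79: athletic equipment → 9% + 1.25% district = 10.25% → €3.26
Bike helmet €95.20: athletic equipment → 9% + 1.25% district = 10.25% → €9.76
Total tax = €1.69 + €4.37 + €1.52 + €3.26 + €9.76 = €20.60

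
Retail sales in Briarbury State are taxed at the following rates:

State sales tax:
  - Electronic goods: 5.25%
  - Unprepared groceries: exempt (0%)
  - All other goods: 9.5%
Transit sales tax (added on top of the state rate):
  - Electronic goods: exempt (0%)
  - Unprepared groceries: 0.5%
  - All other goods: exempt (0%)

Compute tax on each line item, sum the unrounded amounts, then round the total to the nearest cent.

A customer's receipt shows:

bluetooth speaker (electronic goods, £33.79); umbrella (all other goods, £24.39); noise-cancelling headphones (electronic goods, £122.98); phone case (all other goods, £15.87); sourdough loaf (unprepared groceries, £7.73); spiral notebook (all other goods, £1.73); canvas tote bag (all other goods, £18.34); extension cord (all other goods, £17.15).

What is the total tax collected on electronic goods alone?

£8.23

Bluetooth speaker £33.79: electronic goods → 5.25% + 0% transit = 5.25% → £1.773975
Noise-cancelling headphones £122.98: electronic goods → 5.25% + 0% transit = 5.25% → £6.45645
Tax on electronic goods: unrounded sum = £8.230425 → £8.23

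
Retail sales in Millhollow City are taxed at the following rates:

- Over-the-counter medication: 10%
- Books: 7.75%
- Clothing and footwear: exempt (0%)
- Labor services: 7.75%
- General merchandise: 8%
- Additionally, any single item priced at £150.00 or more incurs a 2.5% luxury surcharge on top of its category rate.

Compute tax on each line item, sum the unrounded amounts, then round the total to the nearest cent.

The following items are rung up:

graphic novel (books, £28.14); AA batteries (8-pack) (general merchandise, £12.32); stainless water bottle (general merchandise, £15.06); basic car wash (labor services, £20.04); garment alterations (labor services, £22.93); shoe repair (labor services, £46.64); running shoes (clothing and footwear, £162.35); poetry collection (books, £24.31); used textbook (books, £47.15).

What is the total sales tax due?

£20.91

Graphic novel £28.14: books → 7.75% → £2.18085
AA batteries (8-pack) £12.32: general merchandise → 8% → £0.9856
Stainless water bottle £15.06: general merchandise → 8% → £1.2048
Basic car wash £20.04: labor services → 7.75% → £1.5531
Garment alterations £22.93: labor services → 7.75% → £1.777075
Shoe repair £46.64: labor services → 7.75% → £3.6146
Running shoes £162.35: clothing and footwear → 0% + 2.5% surcharge = 2.5% → £4.05875
Poetry collection £24.31: books → 7.75% → £1.884025
Used textbook £47.15: books → 7.75% → £3.654125
Unrounded tax sum = £20.912925 → £20.91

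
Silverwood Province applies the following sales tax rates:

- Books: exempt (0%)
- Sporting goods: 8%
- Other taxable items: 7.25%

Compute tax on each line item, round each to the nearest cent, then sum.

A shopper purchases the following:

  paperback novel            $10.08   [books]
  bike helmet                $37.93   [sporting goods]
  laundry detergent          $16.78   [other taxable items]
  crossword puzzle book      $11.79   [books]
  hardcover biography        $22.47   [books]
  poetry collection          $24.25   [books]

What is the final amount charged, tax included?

$127.55

Paperback novel $10.08: books → 0% → $0.00
Bike helmet $37.93: sporting goods → 8% → $3.03
Laundry detergent $16.78: other taxable items → 7.25% → $1.22
Crossword puzzle book $11.79: books → 0% → $0.00
Hardcover biography $22.47: books → 0% → $0.00
Poetry collection $24.25: books → 0% → $0.00
Subtotal = $123.30; tax = $4.25; total due = $127.55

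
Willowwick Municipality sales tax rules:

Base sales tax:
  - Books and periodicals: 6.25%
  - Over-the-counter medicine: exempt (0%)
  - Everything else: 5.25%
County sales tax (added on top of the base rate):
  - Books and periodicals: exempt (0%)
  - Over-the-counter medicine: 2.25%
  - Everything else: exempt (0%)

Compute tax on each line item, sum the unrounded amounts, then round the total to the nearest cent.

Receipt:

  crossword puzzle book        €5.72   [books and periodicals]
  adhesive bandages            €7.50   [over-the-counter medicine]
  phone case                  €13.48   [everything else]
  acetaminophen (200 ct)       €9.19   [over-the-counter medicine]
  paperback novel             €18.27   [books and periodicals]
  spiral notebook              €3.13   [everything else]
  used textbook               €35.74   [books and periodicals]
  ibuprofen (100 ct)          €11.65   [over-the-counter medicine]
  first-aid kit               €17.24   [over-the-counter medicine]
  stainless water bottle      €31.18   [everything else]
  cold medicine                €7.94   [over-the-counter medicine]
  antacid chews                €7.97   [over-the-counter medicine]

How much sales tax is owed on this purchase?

€7.63

Crossword puzzle book €5.72: books and periodicals → 6.25% + 0% county = 6.25% → €0.3575
Adhesive bandages €7.50: over-the-counter medicine → 0% + 2.25% county = 2.25% → €0.16875
Phone case €13.48: everything else → 5.25% + 0% county = 5.25% → €0.7077
Acetaminophen (200 ct) €9.19: over-the-counter medicine → 0% + 2.25% county = 2.25% → €0.206775
Paperback novel €18.27: books and periodicals → 6.25% + 0% county = 6.25% → €1.141875
Spiral notebook €3.13: everything else → 5.25% + 0% county = 5.25% → €0.164325
Used textbook €35.74: books and periodicals → 6.25% + 0% county = 6.25% → €2.23375
Ibuprofen (100 ct) €11.65: over-the-counter medicine → 0% + 2.25% county = 2.25% → €0.262125
First-aid kit €17.24: over-the-counter medicine → 0% + 2.25% county = 2.25% → €0.3879
Stainless water bottle €31.18: everything else → 5.25% + 0% county = 5.25% → €1.63695
Cold medicine €7.94: over-the-counter medicine → 0% + 2.25% county = 2.25% → €0.17865
Antacid chews €7.97: over-the-counter medicine → 0% + 2.25% county = 2.25% → €0.179325
Unrounded tax sum = €7.625625 → €7.63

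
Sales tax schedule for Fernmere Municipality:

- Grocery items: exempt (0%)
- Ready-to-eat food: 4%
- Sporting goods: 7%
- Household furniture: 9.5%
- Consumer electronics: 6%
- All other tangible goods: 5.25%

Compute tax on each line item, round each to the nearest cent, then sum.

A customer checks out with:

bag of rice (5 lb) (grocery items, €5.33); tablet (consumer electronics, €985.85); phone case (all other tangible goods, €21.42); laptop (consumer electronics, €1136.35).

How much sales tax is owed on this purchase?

Bag of rice (5 lb) €5.33: grocery items → 0% → €0.00
Tablet €985.85: consumer electronics → 6% → €59.15
Phone case €21.42: all other tangible goods → 5.25% → €1.12
Laptop €1136.35: consumer electronics → 6% → €68.18
Total tax = €59.15 + €1.12 + €68.18 = €128.45

€128.45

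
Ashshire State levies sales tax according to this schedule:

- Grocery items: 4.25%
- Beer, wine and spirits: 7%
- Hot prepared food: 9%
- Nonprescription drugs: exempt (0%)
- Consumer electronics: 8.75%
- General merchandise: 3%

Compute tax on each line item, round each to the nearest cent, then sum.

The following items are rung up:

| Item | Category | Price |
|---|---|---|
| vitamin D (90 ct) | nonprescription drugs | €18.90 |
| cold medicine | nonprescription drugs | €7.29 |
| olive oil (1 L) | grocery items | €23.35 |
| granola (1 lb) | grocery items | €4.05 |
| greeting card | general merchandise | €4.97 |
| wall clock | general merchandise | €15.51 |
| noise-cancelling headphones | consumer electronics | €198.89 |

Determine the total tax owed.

€19.18

Vitamin D (90 ct) €18.90: nonprescription drugs → 0% → €0.00
Cold medicine €7.29: nonprescription drugs → 0% → €0.00
Olive oil (1 L) €23.35: grocery items → 4.25% → €0.99
Granola (1 lb) €4.05: grocery items → 4.25% → €0.17
Greeting card €4.97: general merchandise → 3% → €0.15
Wall clock €15.51: general merchandise → 3% → €0.47
Noise-cancelling headphones €198.89: consumer electronics → 8.75% → €17.40
Total tax = €0.99 + €0.17 + €0.15 + €0.47 + €17.40 = €19.18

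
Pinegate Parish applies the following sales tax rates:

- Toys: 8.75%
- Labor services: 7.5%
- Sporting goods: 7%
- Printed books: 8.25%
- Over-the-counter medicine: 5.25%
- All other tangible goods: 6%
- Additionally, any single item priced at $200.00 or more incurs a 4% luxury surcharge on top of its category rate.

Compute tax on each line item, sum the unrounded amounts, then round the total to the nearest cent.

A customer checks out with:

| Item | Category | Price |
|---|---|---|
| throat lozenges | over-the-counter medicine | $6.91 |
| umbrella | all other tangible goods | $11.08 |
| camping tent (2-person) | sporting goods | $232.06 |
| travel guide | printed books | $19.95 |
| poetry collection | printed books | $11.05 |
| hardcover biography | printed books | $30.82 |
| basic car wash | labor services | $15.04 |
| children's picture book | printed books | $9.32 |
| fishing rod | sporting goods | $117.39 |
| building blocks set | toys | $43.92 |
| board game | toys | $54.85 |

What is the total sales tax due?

$50.41

Throat lozenges $6.91: over-the-counter medicine → 5.25% → $0.362775
Umbrella $11.08: all other tangible goods → 6% → $0.6648
Camping tent (2-person) $232.06: sporting goods → 7% + 4% surcharge = 11% → $25.5266
Travel guide $19.95: printed books → 8.25% → $1.645875
Poetry collection $11.05: printed books → 8.25% → $0.911625
Hardcover biography $30.82: printed books → 8.25% → $2.54265
Basic car wash $15.04: labor services → 7.5% → $1.128
Children's picture book $9.32: printed books → 8.25% → $0.7689
Fishing rod $117.39: sporting goods → 7% → $8.2173
Building blocks set $43.92: toys → 8.75% → $3.843
Board game $54.85: toys → 8.75% → $4.799375
Unrounded tax sum = $50.4109 → $50.41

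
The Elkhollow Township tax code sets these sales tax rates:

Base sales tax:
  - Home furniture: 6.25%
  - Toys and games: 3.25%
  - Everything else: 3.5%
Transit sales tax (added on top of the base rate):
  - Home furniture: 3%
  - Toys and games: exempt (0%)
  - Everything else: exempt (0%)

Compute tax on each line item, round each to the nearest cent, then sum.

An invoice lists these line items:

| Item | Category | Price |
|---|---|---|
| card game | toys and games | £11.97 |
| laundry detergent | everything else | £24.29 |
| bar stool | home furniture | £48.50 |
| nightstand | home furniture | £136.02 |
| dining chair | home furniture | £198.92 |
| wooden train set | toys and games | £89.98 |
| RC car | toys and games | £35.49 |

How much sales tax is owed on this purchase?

£40.78

Card game £11.97: toys and games → 3.25% + 0% transit = 3.25% → £0.39
Laundry detergent £24.29: everything else → 3.5% + 0% transit = 3.5% → £0.85
Bar stool £48.50: home furniture → 6.25% + 3% transit = 9.25% → £4.49
Nightstand £136.02: home furniture → 6.25% + 3% transit = 9.25% → £12.58
Dining chair £198.92: home furniture → 6.25% + 3% transit = 9.25% → £18.40
Wooden train set £89.98: toys and games → 3.25% + 0% transit = 3.25% → £2.92
RC car £35.49: toys and games → 3.25% + 0% transit = 3.25% → £1.15
Total tax = £0.39 + £0.85 + £4.49 + £12.58 + £18.40 + £2.92 + £1.15 = £40.78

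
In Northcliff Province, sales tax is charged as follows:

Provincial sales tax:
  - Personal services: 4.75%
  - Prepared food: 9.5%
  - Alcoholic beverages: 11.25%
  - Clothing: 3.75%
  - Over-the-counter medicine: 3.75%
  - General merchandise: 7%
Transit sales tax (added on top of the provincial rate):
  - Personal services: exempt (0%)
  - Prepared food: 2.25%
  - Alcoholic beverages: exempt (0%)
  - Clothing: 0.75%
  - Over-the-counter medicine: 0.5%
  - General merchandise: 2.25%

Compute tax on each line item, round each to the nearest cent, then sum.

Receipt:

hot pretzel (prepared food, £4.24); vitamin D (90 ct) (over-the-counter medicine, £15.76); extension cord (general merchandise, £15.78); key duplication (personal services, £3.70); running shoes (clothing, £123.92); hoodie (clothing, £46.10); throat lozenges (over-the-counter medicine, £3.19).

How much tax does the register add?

Hot pretzel £4.24: prepared food → 9.5% + 2.25% transit = 11.75% → £0.50
Vitamin D (90 ct) £15.76: over-the-counter medicine → 3.75% + 0.5% transit = 4.25% → £0.67
Extension cord £15.78: general merchandise → 7% + 2.25% transit = 9.25% → £1.46
Key duplication £3.70: personal services → 4.75% + 0% transit = 4.75% → £0.18
Running shoes £123.92: clothing → 3.75% + 0.75% transit = 4.5% → £5.58
Hoodie £46.10: clothing → 3.75% + 0.75% transit = 4.5% → £2.07
Throat lozenges £3.19: over-the-counter medicine → 3.75% + 0.5% transit = 4.25% → £0.14
Total tax = £0.50 + £0.67 + £1.46 + £0.18 + £5.58 + £2.07 + £0.14 = £10.60

£10.60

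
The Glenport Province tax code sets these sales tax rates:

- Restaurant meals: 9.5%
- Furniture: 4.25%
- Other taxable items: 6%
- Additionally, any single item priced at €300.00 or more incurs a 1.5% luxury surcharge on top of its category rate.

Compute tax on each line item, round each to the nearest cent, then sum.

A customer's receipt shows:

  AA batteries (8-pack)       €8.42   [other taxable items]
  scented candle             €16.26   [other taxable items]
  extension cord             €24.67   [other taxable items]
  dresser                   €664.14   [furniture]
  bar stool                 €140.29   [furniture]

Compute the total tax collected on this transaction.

AA batteries (8-pack) €8.42: other taxable items → 6% → €0.51
Scented candle €16.26: other taxable items → 6% → €0.98
Extension cord €24.67: other taxable items → 6% → €1.48
Dresser €664.14: furniture → 4.25% + 1.5% surcharge = 5.75% → €38.19
Bar stool €140.29: furniture → 4.25% → €5.96
Total tax = €0.51 + €0.98 + €1.48 + €38.19 + €5.96 = €47.12

€47.12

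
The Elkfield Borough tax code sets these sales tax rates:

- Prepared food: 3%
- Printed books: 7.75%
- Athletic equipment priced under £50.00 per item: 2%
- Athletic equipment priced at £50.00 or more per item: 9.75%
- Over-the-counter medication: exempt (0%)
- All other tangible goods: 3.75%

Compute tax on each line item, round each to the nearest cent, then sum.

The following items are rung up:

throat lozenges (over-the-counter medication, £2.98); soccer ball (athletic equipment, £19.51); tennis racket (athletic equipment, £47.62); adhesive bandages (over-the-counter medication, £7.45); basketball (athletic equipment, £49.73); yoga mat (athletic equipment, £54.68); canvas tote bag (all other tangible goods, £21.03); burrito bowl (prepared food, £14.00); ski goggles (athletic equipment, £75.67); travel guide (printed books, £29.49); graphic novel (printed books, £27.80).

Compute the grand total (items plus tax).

Throat lozenges £2.98: over-the-counter medication → 0% → £0.00
Soccer ball £19.51: athletic equipment, under £50.00 → 2% → £0.39
Tennis racket £47.62: athletic equipment, under £50.00 → 2% → £0.95
Adhesive bandages £7.45: over-the-counter medication → 0% → £0.00
Basketball £49.73: athletic equipment, under £50.00 → 2% → £0.99
Yoga mat £54.68: athletic equipment, £50.00 or more → 9.75% → £5.33
Canvas tote bag £21.03: all other tangible goods → 3.75% → £0.79
Burrito bowl £14.00: prepared food → 3% → £0.42
Ski goggles £75.67: athletic equipment, £50.00 or more → 9.75% → £7.38
Travel guide £29.49: printed books → 7.75% → £2.29
Graphic novel £27.80: printed books → 7.75% → £2.15
Subtotal = £349.96; tax = £20.69; total due = £370.65

£370.65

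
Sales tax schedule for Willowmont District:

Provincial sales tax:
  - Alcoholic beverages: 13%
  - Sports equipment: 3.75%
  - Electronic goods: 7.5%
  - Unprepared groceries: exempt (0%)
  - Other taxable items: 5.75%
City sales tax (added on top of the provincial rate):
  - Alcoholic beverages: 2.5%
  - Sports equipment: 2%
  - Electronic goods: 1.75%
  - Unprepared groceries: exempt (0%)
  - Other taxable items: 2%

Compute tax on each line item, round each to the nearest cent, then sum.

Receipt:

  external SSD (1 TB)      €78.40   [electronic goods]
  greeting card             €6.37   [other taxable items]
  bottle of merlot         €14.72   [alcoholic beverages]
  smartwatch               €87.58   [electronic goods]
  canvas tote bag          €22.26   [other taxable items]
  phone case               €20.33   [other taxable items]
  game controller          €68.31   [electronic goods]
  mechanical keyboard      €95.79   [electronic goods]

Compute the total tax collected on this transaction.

€36.61

External SSD (1 TB) €78.40: electronic goods → 7.5% + 1.75% city = 9.25% → €7.25
Greeting card €6.37: other taxable items → 5.75% + 2% city = 7.75% → €0.49
Bottle of merlot €14.72: alcoholic beverages → 13% + 2.5% city = 15.5% → €2.28
Smartwatch €87.58: electronic goods → 7.5% + 1.75% city = 9.25% → €8.10
Canvas tote bag €22.26: other taxable items → 5.75% + 2% city = 7.75% → €1.73
Phone case €20.33: other taxable items → 5.75% + 2% city = 7.75% → €1.58
Game controller €68.31: electronic goods → 7.5% + 1.75% city = 9.25% → €6.32
Mechanical keyboard €95.79: electronic goods → 7.5% + 1.75% city = 9.25% → €8.86
Total tax = €7.25 + €0.49 + €2.28 + €8.10 + €1.73 + €1.58 + €6.32 + €8.86 = €36.61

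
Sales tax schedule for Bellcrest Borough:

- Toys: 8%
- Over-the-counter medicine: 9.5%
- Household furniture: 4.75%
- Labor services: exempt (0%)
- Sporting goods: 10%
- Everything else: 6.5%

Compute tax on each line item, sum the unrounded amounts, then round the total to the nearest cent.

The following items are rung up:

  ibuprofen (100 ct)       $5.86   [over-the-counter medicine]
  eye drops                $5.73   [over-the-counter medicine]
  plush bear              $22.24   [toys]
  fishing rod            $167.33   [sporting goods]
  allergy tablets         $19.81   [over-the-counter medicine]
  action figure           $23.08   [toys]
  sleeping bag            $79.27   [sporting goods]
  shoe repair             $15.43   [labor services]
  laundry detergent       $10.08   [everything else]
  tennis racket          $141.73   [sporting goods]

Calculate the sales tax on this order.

$46.10

Ibuprofen (100 ct) $5.86: over-the-counter medicine → 9.5% → $0.5567
Eye drops $5.73: over-the-counter medicine → 9.5% → $0.54435
Plush bear $22.24: toys → 8% → $1.7792
Fishing rod $167.33: sporting goods → 10% → $16.733
Allergy tablets $19.81: over-the-counter medicine → 9.5% → $1.88195
Action figure $23.08: toys → 8% → $1.8464
Sleeping bag $79.27: sporting goods → 10% → $7.927
Shoe repair $15.43: labor services → 0% → $0.00
Laundry detergent $10.08: everything else → 6.5% → $0.6552
Tennis racket $141.73: sporting goods → 10% → $14.173
Unrounded tax sum = $46.0968 → $46.10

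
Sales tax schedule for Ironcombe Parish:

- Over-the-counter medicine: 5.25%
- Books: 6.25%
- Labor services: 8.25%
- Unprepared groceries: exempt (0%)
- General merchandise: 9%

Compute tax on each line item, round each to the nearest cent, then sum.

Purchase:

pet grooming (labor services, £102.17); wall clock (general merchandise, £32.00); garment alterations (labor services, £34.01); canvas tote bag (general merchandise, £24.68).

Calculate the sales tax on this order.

Pet grooming £102.17: labor services → 8.25% → £8.43
Wall clock £32.00: general merchandise → 9% → £2.88
Garment alterations £34.01: labor services → 8.25% → £2.81
Canvas tote bag £24.68: general merchandise → 9% → £2.22
Total tax = £8.43 + £2.88 + £2.81 + £2.22 = £16.34

£16.34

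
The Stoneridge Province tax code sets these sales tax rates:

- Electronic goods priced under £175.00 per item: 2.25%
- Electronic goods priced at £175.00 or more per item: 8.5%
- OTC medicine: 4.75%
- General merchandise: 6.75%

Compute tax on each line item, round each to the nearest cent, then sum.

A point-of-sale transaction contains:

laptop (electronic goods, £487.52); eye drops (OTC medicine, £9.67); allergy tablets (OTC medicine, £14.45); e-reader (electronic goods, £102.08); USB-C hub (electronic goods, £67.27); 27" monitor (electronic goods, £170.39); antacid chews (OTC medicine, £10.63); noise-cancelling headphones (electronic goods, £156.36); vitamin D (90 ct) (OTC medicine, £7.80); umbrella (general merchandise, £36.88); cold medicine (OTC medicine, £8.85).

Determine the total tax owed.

Laptop £487.52: electronic goods, £175.00 or more → 8.5% → £41.44
Eye drops £9.67: OTC medicine → 4.75% → £0.46
Allergy tablets £14.45: OTC medicine → 4.75% → £0.69
E-reader £102.08: electronic goods, under £175.00 → 2.25% → £2.30
USB-C hub £67.27: electronic goods, under £175.00 → 2.25% → £1.51
27" monitor £170.39: electronic goods, under £175.00 → 2.25% → £3.83
Antacid chews £10.63: OTC medicine → 4.75% → £0.50
Noise-cancelling headphones £156.36: electronic goods, under £175.00 → 2.25% → £3.52
Vitamin D (90 ct) £7.80: OTC medicine → 4.75% → £0.37
Umbrella £36.88: general merchandise → 6.75% → £2.49
Cold medicine £8.85: OTC medicine → 4.75% → £0.42
Total tax = £41.44 + £0.46 + £0.69 + £2.30 + £1.51 + £3.83 + £0.50 + £3.52 + £0.37 + £2.49 + £0.42 = £57.53

£57.53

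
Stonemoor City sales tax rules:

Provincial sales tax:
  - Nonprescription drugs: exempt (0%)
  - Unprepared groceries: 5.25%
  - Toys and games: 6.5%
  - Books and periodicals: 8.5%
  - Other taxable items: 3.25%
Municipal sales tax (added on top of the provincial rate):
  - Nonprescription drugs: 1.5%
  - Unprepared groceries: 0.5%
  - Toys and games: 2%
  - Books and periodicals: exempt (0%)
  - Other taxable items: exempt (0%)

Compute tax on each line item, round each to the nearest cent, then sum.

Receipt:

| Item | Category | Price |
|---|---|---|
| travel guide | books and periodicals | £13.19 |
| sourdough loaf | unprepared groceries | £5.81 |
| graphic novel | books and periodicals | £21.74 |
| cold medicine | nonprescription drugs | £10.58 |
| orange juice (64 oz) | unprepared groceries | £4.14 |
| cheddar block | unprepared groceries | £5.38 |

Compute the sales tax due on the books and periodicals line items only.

Travel guide £13.19: books and periodicals → 8.5% + 0% municipal = 8.5% → £1.12
Graphic novel £21.74: books and periodicals → 8.5% + 0% municipal = 8.5% → £1.85
Tax on books and periodicals = £1.12 + £1.85 = £2.97

£2.97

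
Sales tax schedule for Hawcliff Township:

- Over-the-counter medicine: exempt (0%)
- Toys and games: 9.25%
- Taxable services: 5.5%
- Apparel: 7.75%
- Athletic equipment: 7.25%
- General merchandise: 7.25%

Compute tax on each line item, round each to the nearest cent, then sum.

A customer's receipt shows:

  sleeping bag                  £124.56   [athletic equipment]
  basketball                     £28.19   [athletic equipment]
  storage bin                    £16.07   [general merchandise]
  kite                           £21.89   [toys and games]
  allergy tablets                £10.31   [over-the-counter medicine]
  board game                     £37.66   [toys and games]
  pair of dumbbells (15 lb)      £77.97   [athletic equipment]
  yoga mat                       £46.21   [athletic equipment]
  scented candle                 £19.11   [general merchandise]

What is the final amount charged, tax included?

£410.10

Sleeping bag £124.56: athletic equipment → 7.25% → £9.03
Basketball £28.19: athletic equipment → 7.25% → £2.04
Storage bin £16.07: general merchandise → 7.25% → £1.17
Kite £21.89: toys and games → 9.25% → £2.02
Allergy tablets £10.31: over-the-counter medicine → 0% → £0.00
Board game £37.66: toys and games → 9.25% → £3.48
Pair of dumbbells (15 lb) £77.97: athletic equipment → 7.25% → £5.65
Yoga mat £46.21: athletic equipment → 7.25% → £3.35
Scented candle £19.11: general merchandise → 7.25% → £1.39
Subtotal = £381.97; tax = £28.13; total due = £410.10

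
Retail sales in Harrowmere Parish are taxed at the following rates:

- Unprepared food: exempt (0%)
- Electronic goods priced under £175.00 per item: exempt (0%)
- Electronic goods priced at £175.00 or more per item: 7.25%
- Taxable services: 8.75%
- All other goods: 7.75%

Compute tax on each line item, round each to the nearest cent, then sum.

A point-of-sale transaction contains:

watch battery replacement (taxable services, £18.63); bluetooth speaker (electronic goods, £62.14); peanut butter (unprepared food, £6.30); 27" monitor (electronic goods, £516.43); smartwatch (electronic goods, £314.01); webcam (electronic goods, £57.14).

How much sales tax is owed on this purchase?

£61.84

Watch battery replacement £18.63: taxable services → 8.75% → £1.63
Bluetooth speaker £62.14: electronic goods, under £175.00 → 0% → £0.00
Peanut butter £6.30: unprepared food → 0% → £0.00
27" monitor £516.43: electronic goods, £175.00 or more → 7.25% → £37.44
Smartwatch £314.01: electronic goods, £175.00 or more → 7.25% → £22.77
Webcam £57.14: electronic goods, under £175.00 → 0% → £0.00
Total tax = £1.63 + £37.44 + £22.77 = £61.84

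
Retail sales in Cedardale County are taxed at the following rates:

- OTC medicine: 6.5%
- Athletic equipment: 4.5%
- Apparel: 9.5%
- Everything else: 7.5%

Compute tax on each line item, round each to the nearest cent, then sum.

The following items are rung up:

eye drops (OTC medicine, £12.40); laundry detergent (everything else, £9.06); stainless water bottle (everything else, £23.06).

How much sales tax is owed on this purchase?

£3.22

Eye drops £12.40: OTC medicine → 6.5% → £0.81
Laundry detergent £9.06: everything else → 7.5% → £0.68
Stainless water bottle £23.06: everything else → 7.5% → £1.73
Total tax = £0.81 + £0.68 + £1.73 = £3.22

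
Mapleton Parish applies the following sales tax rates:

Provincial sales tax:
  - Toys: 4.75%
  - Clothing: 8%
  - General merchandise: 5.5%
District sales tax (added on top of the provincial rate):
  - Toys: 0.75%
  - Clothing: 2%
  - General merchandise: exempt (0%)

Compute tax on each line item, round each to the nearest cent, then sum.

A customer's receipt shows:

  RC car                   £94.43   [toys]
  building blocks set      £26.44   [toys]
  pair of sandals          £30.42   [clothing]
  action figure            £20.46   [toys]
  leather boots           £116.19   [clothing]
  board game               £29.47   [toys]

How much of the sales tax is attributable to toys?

£9.39

RC car £94.43: toys → 4.75% + 0.75% district = 5.5% → £5.19
Building blocks set £26.44: toys → 4.75% + 0.75% district = 5.5% → £1.45
Action figure £20.46: toys → 4.75% + 0.75% district = 5.5% → £1.13
Board game £29.47: toys → 4.75% + 0.75% district = 5.5% → £1.62
Tax on toys = £5.19 + £1.45 + £1.13 + £1.62 = £9.39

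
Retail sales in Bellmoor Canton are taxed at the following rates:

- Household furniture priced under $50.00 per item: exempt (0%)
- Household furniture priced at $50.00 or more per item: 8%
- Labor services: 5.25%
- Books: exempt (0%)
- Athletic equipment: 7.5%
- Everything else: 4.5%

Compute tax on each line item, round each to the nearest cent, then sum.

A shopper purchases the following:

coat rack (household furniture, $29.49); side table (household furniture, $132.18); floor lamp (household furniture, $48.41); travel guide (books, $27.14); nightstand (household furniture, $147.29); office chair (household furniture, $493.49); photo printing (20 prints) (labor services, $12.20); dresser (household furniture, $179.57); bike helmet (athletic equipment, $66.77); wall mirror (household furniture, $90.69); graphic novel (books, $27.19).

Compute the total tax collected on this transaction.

Coat rack $29.49: household furniture, under $50.00 → 0% → $0.00
Side table $132.18: household furniture, $50.00 or more → 8% → $10.57
Floor lamp $48.41: household furniture, under $50.00 → 0% → $0.00
Travel guide $27.14: books → 0% → $0.00
Nightstand $147.29: household furniture, $50.00 or more → 8% → $11.78
Office chair $493.49: household furniture, $50.00 or more → 8% → $39.48
Photo printing (20 prints) $12.20: labor services → 5.25% → $0.64
Dresser $179.57: household furniture, $50.00 or more → 8% → $14.37
Bike helmet $66.77: athletic equipment → 7.5% → $5.01
Wall mirror $90.69: household furniture, $50.00 or more → 8% → $7.26
Graphic novel $27.19: books → 0% → $0.00
Total tax = $10.57 + $11.78 + $39.48 + $0.64 + $14.37 + $5.01 + $7.26 = $89.11

$89.11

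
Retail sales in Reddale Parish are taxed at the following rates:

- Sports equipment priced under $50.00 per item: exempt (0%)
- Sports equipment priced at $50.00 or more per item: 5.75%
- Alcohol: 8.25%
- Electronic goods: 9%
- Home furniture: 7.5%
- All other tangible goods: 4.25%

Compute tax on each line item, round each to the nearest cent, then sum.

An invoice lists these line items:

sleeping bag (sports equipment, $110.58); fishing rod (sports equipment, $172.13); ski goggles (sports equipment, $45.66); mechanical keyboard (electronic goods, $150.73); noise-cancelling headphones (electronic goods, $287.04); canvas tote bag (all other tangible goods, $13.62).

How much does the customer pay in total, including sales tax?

$836.00

Sleeping bag $110.58: sports equipment, $50.00 or more → 5.75% → $6.36
Fishing rod $172.13: sports equipment, $50.00 or more → 5.75% → $9.90
Ski goggles $45.66: sports equipment, under $50.00 → 0% → $0.00
Mechanical keyboard $150.73: electronic goods → 9% → $13.57
Noise-cancelling headphones $287.04: electronic goods → 9% → $25.83
Canvas tote bag $13.62: all other tangible goods → 4.25% → $0.58
Subtotal = $779.76; tax = $56.24; total due = $836.00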